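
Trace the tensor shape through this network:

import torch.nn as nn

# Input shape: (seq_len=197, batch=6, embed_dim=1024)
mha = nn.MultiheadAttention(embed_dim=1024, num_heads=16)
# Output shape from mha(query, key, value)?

Input shape: (197, 6, 1024)
Output shape: (197, 6, 1024)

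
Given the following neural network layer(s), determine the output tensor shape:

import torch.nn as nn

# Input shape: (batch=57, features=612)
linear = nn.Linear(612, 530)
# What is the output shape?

Input shape: (57, 612)
Output shape: (57, 530)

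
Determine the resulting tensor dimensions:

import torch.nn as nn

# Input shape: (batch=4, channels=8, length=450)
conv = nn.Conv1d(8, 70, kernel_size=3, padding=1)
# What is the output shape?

Input shape: (4, 8, 450)
Output shape: (4, 70, 450)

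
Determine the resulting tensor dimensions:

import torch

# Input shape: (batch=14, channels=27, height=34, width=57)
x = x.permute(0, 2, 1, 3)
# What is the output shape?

Input shape: (14, 27, 34, 57)
Output shape: (14, 34, 27, 57)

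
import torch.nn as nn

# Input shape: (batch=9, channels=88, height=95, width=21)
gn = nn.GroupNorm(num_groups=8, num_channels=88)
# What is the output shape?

Input shape: (9, 88, 95, 21)
Output shape: (9, 88, 95, 21)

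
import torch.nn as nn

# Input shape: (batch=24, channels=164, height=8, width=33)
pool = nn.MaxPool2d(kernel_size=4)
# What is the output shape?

Input shape: (24, 164, 8, 33)
Output shape: (24, 164, 2, 8)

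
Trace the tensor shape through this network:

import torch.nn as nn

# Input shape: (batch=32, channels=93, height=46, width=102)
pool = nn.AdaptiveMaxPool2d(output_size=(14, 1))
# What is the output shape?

Input shape: (32, 93, 46, 102)
Output shape: (32, 93, 14, 1)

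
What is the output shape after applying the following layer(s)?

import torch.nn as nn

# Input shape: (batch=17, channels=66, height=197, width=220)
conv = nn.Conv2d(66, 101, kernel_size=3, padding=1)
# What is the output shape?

Input shape: (17, 66, 197, 220)
Output shape: (17, 101, 197, 220)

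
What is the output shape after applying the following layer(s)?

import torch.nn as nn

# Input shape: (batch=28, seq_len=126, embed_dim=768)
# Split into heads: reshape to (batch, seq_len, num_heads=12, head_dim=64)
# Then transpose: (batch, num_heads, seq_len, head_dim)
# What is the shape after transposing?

Input shape: (28, 126, 768)
  -> after reshape: (28, 126, 12, 64)
Output shape: (28, 12, 126, 64)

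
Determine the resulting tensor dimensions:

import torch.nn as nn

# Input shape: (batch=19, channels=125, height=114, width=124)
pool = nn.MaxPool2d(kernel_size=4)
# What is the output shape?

Input shape: (19, 125, 114, 124)
Output shape: (19, 125, 28, 31)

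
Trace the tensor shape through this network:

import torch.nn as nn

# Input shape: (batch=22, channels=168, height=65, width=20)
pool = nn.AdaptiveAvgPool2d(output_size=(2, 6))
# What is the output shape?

Input shape: (22, 168, 65, 20)
Output shape: (22, 168, 2, 6)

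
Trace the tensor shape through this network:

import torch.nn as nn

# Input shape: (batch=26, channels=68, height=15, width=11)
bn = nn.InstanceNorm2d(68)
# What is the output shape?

Input shape: (26, 68, 15, 11)
Output shape: (26, 68, 15, 11)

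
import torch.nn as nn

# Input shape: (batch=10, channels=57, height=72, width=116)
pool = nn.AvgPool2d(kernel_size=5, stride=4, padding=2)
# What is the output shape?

Input shape: (10, 57, 72, 116)
Output shape: (10, 57, 18, 29)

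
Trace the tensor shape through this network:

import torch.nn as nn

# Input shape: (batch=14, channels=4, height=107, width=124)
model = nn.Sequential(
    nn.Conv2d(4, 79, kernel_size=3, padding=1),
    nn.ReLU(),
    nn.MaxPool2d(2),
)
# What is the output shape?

Input shape: (14, 4, 107, 124)
  -> after Conv2d: (14, 79, 107, 124)
  -> after ReLU: (14, 79, 107, 124)
Output shape: (14, 79, 53, 62)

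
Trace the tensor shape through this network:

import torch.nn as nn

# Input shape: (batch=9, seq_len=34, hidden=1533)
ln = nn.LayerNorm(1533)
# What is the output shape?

Input shape: (9, 34, 1533)
Output shape: (9, 34, 1533)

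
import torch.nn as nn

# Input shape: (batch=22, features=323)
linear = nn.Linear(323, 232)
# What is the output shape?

Input shape: (22, 323)
Output shape: (22, 232)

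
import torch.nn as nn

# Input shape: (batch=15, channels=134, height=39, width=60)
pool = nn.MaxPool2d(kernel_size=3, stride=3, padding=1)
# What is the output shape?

Input shape: (15, 134, 39, 60)
Output shape: (15, 134, 13, 20)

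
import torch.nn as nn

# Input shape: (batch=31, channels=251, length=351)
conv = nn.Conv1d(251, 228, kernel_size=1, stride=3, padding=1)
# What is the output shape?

Input shape: (31, 251, 351)
Output shape: (31, 228, 118)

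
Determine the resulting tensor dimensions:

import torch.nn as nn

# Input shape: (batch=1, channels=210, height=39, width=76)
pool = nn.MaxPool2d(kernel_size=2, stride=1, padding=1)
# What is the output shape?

Input shape: (1, 210, 39, 76)
Output shape: (1, 210, 40, 77)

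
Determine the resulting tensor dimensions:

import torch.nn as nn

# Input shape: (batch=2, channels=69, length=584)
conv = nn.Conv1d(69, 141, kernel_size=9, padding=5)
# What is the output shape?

Input shape: (2, 69, 584)
Output shape: (2, 141, 586)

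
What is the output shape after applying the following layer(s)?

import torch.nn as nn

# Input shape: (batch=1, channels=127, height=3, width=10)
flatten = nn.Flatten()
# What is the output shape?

Input shape: (1, 127, 3, 10)
Output shape: (1, 3810)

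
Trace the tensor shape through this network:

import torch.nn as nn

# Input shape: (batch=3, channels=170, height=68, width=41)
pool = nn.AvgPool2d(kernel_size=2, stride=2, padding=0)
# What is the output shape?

Input shape: (3, 170, 68, 41)
Output shape: (3, 170, 34, 20)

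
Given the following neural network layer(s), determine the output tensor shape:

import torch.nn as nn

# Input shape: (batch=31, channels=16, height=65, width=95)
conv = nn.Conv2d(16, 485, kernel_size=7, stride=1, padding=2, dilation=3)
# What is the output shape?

Input shape: (31, 16, 65, 95)
Output shape: (31, 485, 51, 81)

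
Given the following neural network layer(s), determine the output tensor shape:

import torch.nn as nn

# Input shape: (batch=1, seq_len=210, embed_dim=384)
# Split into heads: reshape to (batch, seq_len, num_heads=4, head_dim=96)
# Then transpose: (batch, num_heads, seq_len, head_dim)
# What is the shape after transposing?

Input shape: (1, 210, 384)
  -> after reshape: (1, 210, 4, 96)
Output shape: (1, 4, 210, 96)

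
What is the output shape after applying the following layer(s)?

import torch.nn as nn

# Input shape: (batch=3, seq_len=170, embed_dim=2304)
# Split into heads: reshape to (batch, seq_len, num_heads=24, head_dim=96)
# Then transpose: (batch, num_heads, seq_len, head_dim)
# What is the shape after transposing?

Input shape: (3, 170, 2304)
  -> after reshape: (3, 170, 24, 96)
Output shape: (3, 24, 170, 96)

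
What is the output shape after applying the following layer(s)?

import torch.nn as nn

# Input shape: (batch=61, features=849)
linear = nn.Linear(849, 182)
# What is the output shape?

Input shape: (61, 849)
Output shape: (61, 182)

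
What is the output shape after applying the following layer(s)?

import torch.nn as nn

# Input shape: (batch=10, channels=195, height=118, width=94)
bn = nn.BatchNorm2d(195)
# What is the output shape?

Input shape: (10, 195, 118, 94)
Output shape: (10, 195, 118, 94)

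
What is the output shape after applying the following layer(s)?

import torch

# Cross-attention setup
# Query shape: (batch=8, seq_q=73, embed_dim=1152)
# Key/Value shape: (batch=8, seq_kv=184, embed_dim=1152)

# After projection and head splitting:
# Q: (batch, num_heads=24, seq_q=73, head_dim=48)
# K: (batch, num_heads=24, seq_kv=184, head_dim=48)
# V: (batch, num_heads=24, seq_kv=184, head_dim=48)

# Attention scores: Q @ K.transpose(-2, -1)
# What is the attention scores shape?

Input shape: (8, 73, 1152)
Output shape: (8, 24, 73, 184)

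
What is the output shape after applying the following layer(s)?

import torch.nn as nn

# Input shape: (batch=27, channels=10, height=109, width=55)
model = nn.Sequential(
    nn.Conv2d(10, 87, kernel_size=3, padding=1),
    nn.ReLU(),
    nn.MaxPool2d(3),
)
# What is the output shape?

Input shape: (27, 10, 109, 55)
  -> after Conv2d: (27, 87, 109, 55)
  -> after ReLU: (27, 87, 109, 55)
Output shape: (27, 87, 36, 18)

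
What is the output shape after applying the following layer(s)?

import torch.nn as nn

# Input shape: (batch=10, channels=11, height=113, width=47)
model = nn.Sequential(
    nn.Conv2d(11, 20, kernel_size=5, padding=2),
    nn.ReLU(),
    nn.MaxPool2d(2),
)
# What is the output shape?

Input shape: (10, 11, 113, 47)
  -> after Conv2d: (10, 20, 113, 47)
  -> after ReLU: (10, 20, 113, 47)
Output shape: (10, 20, 56, 23)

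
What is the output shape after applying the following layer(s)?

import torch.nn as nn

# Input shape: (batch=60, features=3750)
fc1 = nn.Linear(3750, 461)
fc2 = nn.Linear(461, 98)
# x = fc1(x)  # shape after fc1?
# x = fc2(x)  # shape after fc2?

Input shape: (60, 3750)
  -> after fc1: (60, 461)
Output shape: (60, 98)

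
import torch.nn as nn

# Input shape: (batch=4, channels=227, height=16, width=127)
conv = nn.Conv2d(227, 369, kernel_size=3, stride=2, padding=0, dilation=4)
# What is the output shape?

Input shape: (4, 227, 16, 127)
Output shape: (4, 369, 4, 60)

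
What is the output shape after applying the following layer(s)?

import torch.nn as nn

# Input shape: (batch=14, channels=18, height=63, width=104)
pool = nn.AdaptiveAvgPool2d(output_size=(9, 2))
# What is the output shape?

Input shape: (14, 18, 63, 104)
Output shape: (14, 18, 9, 2)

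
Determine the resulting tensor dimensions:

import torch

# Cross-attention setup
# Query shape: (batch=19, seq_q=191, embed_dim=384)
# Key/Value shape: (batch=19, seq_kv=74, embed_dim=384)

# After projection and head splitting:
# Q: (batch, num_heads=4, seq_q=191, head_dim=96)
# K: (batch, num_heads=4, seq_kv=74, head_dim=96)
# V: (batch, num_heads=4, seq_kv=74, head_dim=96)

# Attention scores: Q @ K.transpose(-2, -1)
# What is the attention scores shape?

Input shape: (19, 191, 384)
Output shape: (19, 4, 191, 74)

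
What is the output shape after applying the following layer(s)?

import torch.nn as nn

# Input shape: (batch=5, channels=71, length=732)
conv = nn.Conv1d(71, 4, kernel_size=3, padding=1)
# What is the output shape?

Input shape: (5, 71, 732)
Output shape: (5, 4, 732)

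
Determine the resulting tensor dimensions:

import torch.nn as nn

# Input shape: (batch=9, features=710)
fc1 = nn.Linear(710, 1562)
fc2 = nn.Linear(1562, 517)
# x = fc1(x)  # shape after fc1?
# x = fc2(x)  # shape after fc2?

Input shape: (9, 710)
  -> after fc1: (9, 1562)
Output shape: (9, 517)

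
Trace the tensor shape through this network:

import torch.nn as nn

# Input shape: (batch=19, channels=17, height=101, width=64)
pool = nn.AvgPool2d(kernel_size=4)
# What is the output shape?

Input shape: (19, 17, 101, 64)
Output shape: (19, 17, 25, 16)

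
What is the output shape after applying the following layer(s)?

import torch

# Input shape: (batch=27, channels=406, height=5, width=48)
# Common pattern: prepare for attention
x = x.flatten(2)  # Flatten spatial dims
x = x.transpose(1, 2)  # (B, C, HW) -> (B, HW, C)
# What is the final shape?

Input shape: (27, 406, 5, 48)
  -> after flatten(2): (27, 406, 240)
Output shape: (27, 240, 406)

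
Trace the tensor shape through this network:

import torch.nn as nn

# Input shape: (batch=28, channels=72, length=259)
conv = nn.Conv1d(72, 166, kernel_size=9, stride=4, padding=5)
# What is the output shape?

Input shape: (28, 72, 259)
Output shape: (28, 166, 66)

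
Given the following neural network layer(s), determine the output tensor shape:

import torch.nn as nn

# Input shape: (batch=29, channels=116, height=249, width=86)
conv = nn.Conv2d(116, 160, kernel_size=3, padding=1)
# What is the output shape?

Input shape: (29, 116, 249, 86)
Output shape: (29, 160, 249, 86)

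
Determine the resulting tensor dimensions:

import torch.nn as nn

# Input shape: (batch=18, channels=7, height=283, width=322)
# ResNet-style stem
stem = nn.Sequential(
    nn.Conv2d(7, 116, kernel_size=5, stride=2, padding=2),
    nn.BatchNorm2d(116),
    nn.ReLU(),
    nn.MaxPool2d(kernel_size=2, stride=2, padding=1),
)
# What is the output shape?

Input shape: (18, 7, 283, 322)
  -> after Conv2d 5x5 stride=2: (18, 116, 142, 161)
Output shape: (18, 116, 72, 81)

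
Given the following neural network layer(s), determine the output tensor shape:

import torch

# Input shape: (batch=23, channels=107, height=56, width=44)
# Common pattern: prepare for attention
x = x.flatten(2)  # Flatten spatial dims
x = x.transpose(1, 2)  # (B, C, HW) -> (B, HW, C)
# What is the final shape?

Input shape: (23, 107, 56, 44)
  -> after flatten(2): (23, 107, 2464)
Output shape: (23, 2464, 107)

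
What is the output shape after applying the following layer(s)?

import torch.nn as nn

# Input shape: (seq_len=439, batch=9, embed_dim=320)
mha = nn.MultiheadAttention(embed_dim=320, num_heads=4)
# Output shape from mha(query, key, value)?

Input shape: (439, 9, 320)
Output shape: (439, 9, 320)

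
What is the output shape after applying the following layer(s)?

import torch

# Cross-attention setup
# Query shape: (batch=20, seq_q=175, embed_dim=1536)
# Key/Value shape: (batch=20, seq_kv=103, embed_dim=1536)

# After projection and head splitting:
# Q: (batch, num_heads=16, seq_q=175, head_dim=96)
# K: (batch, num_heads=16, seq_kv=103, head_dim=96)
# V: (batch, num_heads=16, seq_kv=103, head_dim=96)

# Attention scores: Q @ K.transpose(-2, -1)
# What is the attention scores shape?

Input shape: (20, 175, 1536)
Output shape: (20, 16, 175, 103)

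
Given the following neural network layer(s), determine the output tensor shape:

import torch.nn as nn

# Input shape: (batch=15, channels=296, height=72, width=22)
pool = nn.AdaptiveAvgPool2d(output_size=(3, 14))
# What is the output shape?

Input shape: (15, 296, 72, 22)
Output shape: (15, 296, 3, 14)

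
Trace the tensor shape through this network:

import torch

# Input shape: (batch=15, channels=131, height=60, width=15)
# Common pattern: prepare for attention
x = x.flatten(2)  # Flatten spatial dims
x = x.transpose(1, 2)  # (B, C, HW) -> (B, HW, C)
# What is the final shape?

Input shape: (15, 131, 60, 15)
  -> after flatten(2): (15, 131, 900)
Output shape: (15, 900, 131)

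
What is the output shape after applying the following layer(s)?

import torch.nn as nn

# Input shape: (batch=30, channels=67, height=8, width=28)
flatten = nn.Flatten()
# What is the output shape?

Input shape: (30, 67, 8, 28)
Output shape: (30, 15008)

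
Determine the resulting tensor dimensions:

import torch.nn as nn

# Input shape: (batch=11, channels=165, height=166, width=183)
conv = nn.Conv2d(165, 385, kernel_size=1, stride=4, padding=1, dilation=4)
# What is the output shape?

Input shape: (11, 165, 166, 183)
Output shape: (11, 385, 42, 47)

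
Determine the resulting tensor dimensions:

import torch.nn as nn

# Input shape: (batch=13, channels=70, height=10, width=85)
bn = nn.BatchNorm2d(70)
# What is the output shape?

Input shape: (13, 70, 10, 85)
Output shape: (13, 70, 10, 85)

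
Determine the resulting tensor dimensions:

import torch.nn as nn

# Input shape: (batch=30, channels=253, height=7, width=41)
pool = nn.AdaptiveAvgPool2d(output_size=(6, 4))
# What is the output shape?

Input shape: (30, 253, 7, 41)
Output shape: (30, 253, 6, 4)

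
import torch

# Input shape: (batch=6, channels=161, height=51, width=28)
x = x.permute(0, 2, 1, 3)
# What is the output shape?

Input shape: (6, 161, 51, 28)
Output shape: (6, 51, 161, 28)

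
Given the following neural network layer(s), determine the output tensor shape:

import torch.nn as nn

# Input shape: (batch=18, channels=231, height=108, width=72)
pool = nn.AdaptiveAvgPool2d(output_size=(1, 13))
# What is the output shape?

Input shape: (18, 231, 108, 72)
Output shape: (18, 231, 1, 13)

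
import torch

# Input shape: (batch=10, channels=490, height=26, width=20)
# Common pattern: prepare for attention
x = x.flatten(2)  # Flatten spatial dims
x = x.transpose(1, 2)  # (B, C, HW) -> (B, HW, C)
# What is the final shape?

Input shape: (10, 490, 26, 20)
  -> after flatten(2): (10, 490, 520)
Output shape: (10, 520, 490)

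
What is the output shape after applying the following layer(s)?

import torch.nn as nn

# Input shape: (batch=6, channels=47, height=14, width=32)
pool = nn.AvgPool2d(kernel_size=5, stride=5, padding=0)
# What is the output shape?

Input shape: (6, 47, 14, 32)
Output shape: (6, 47, 2, 6)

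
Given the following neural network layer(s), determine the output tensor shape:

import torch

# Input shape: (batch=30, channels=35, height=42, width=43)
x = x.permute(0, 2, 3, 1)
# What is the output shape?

Input shape: (30, 35, 42, 43)
Output shape: (30, 42, 43, 35)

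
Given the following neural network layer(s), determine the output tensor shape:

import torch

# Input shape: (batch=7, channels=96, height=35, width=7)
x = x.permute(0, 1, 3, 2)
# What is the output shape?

Input shape: (7, 96, 35, 7)
Output shape: (7, 96, 7, 35)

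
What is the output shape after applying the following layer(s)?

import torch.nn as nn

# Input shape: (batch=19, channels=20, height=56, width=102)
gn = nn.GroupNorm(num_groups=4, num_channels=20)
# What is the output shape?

Input shape: (19, 20, 56, 102)
Output shape: (19, 20, 56, 102)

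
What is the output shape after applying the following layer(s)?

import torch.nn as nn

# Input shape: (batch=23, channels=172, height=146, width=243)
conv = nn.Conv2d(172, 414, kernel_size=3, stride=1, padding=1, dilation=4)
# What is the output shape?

Input shape: (23, 172, 146, 243)
Output shape: (23, 414, 140, 237)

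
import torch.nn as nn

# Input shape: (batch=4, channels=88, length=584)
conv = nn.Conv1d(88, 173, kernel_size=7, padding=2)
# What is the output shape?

Input shape: (4, 88, 584)
Output shape: (4, 173, 582)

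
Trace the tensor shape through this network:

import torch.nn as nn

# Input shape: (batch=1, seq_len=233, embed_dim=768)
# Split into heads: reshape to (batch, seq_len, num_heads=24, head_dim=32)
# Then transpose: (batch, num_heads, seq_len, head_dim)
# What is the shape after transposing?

Input shape: (1, 233, 768)
  -> after reshape: (1, 233, 24, 32)
Output shape: (1, 24, 233, 32)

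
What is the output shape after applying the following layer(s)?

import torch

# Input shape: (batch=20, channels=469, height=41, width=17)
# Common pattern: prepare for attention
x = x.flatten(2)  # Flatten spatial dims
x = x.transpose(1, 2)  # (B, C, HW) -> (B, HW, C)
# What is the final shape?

Input shape: (20, 469, 41, 17)
  -> after flatten(2): (20, 469, 697)
Output shape: (20, 697, 469)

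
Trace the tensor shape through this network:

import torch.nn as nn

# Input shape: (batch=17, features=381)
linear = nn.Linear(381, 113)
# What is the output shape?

Input shape: (17, 381)
Output shape: (17, 113)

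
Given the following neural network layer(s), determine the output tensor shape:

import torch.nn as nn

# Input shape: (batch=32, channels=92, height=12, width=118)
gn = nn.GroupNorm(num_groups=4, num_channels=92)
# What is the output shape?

Input shape: (32, 92, 12, 118)
Output shape: (32, 92, 12, 118)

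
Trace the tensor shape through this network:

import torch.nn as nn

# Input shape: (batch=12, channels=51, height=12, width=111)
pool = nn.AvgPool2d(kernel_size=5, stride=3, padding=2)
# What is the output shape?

Input shape: (12, 51, 12, 111)
Output shape: (12, 51, 4, 37)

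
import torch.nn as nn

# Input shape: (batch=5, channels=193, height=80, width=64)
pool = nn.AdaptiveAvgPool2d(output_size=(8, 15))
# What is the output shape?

Input shape: (5, 193, 80, 64)
Output shape: (5, 193, 8, 15)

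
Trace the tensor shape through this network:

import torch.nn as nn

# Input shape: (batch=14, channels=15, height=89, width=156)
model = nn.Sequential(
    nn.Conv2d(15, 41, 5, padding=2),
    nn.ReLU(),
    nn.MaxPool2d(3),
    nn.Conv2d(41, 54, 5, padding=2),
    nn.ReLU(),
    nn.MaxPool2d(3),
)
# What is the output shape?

Input shape: (14, 15, 89, 156)
  -> after first Conv2d: (14, 41, 89, 156)
  -> after first MaxPool2d: (14, 41, 29, 52)
  -> after second Conv2d: (14, 54, 29, 52)
Output shape: (14, 54, 9, 17)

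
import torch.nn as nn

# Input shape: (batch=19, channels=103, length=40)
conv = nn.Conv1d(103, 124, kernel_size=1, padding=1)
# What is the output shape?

Input shape: (19, 103, 40)
Output shape: (19, 124, 42)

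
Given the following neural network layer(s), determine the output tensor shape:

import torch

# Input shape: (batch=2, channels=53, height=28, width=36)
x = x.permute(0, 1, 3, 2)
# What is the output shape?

Input shape: (2, 53, 28, 36)
Output shape: (2, 53, 36, 28)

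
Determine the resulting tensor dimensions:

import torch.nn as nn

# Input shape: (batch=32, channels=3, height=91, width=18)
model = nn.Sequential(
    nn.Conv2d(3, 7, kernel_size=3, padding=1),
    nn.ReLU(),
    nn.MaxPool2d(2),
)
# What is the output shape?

Input shape: (32, 3, 91, 18)
  -> after Conv2d: (32, 7, 91, 18)
  -> after ReLU: (32, 7, 91, 18)
Output shape: (32, 7, 45, 9)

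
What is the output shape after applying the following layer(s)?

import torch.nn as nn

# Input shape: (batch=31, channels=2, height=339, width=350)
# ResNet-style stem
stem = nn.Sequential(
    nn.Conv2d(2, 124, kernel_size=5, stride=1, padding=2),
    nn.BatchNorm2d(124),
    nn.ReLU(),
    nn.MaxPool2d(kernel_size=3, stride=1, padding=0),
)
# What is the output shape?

Input shape: (31, 2, 339, 350)
  -> after Conv2d 5x5 stride=1: (31, 124, 339, 350)
Output shape: (31, 124, 337, 348)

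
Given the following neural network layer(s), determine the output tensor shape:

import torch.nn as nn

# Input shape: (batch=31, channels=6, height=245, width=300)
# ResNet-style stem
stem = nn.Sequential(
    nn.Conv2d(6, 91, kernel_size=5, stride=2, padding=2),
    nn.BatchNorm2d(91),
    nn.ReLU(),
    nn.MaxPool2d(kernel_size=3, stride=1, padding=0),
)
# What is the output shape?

Input shape: (31, 6, 245, 300)
  -> after Conv2d 5x5 stride=2: (31, 91, 123, 150)
Output shape: (31, 91, 121, 148)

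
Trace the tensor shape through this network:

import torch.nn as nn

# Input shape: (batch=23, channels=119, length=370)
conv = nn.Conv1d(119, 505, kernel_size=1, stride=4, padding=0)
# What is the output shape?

Input shape: (23, 119, 370)
Output shape: (23, 505, 93)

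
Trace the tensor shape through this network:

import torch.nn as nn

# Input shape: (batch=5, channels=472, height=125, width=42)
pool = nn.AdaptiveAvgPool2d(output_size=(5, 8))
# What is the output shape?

Input shape: (5, 472, 125, 42)
Output shape: (5, 472, 5, 8)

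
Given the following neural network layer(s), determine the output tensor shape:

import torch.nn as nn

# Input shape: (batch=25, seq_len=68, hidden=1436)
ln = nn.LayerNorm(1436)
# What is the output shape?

Input shape: (25, 68, 1436)
Output shape: (25, 68, 1436)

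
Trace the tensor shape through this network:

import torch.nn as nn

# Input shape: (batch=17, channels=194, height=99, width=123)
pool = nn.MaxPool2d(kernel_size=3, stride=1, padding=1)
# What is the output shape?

Input shape: (17, 194, 99, 123)
Output shape: (17, 194, 99, 123)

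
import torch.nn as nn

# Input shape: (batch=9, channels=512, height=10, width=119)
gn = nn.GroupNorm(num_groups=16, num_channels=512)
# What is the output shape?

Input shape: (9, 512, 10, 119)
Output shape: (9, 512, 10, 119)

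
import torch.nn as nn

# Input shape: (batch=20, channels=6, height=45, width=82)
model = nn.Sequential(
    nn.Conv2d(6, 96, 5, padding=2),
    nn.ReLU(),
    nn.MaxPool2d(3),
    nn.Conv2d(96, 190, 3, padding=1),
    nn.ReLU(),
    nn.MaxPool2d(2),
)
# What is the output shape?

Input shape: (20, 6, 45, 82)
  -> after first Conv2d: (20, 96, 45, 82)
  -> after first MaxPool2d: (20, 96, 15, 27)
  -> after second Conv2d: (20, 190, 15, 27)
Output shape: (20, 190, 7, 13)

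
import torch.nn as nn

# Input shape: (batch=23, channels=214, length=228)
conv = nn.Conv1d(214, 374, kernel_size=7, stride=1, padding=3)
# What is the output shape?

Input shape: (23, 214, 228)
Output shape: (23, 374, 228)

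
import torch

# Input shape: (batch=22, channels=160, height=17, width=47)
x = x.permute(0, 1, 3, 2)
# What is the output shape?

Input shape: (22, 160, 17, 47)
Output shape: (22, 160, 47, 17)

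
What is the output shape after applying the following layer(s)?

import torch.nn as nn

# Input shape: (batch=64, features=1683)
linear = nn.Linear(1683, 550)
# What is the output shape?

Input shape: (64, 1683)
Output shape: (64, 550)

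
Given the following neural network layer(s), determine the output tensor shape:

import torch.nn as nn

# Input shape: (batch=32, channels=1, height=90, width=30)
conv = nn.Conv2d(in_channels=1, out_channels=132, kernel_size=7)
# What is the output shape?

Input shape: (32, 1, 90, 30)
Output shape: (32, 132, 84, 24)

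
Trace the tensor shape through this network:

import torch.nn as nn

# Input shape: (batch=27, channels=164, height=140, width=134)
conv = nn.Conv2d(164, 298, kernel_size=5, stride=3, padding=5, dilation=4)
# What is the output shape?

Input shape: (27, 164, 140, 134)
Output shape: (27, 298, 45, 43)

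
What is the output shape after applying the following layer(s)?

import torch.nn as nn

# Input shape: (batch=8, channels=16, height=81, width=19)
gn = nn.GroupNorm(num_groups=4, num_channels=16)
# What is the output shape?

Input shape: (8, 16, 81, 19)
Output shape: (8, 16, 81, 19)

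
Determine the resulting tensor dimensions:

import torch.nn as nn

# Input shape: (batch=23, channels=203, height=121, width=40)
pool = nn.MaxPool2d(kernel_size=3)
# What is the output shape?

Input shape: (23, 203, 121, 40)
Output shape: (23, 203, 40, 13)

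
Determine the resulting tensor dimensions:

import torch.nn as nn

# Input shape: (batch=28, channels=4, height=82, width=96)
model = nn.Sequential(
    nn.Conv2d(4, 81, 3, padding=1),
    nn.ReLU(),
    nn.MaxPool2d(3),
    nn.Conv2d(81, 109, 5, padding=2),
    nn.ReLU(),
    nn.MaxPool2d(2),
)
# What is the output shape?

Input shape: (28, 4, 82, 96)
  -> after first Conv2d: (28, 81, 82, 96)
  -> after first MaxPool2d: (28, 81, 27, 32)
  -> after second Conv2d: (28, 109, 27, 32)
Output shape: (28, 109, 13, 16)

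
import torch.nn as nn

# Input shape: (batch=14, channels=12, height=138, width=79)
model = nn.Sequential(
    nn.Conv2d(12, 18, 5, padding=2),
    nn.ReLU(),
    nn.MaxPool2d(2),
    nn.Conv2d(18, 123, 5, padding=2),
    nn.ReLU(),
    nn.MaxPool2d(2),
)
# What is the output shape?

Input shape: (14, 12, 138, 79)
  -> after first Conv2d: (14, 18, 138, 79)
  -> after first MaxPool2d: (14, 18, 69, 39)
  -> after second Conv2d: (14, 123, 69, 39)
Output shape: (14, 123, 34, 19)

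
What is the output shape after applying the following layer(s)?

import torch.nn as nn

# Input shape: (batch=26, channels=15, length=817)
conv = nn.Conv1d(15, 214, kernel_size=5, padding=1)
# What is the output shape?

Input shape: (26, 15, 817)
Output shape: (26, 214, 815)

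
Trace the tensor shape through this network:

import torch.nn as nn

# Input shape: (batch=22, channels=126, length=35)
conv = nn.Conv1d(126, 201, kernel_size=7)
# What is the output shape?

Input shape: (22, 126, 35)
Output shape: (22, 201, 29)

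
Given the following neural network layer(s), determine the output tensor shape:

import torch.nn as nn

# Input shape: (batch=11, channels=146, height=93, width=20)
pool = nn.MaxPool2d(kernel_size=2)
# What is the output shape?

Input shape: (11, 146, 93, 20)
Output shape: (11, 146, 46, 10)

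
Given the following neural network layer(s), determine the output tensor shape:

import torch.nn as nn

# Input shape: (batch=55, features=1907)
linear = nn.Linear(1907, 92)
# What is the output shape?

Input shape: (55, 1907)
Output shape: (55, 92)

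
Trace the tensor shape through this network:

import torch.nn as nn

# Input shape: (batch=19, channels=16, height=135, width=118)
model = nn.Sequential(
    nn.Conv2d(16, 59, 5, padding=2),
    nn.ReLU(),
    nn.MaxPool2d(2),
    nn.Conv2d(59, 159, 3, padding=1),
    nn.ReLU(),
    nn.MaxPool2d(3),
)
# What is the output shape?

Input shape: (19, 16, 135, 118)
  -> after first Conv2d: (19, 59, 135, 118)
  -> after first MaxPool2d: (19, 59, 67, 59)
  -> after second Conv2d: (19, 159, 67, 59)
Output shape: (19, 159, 22, 19)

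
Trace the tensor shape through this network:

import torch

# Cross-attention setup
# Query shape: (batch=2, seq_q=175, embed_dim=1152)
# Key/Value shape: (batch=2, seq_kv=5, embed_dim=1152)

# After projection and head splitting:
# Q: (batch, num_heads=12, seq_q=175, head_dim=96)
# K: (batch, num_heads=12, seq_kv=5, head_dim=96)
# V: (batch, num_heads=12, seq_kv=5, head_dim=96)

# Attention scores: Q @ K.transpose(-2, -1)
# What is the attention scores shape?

Input shape: (2, 175, 1152)
Output shape: (2, 12, 175, 5)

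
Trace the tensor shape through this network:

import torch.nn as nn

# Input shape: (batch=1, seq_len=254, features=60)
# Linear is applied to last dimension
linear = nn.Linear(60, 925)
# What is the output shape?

Input shape: (1, 254, 60)
Output shape: (1, 254, 925)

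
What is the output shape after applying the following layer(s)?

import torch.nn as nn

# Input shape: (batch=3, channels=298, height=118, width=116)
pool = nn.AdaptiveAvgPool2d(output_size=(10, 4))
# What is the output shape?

Input shape: (3, 298, 118, 116)
Output shape: (3, 298, 10, 4)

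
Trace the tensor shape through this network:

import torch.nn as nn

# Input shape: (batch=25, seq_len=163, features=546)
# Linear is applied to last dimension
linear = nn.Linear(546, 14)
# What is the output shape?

Input shape: (25, 163, 546)
Output shape: (25, 163, 14)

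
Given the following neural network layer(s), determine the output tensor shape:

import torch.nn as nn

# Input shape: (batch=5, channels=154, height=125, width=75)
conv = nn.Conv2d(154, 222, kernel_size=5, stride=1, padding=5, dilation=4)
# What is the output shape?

Input shape: (5, 154, 125, 75)
Output shape: (5, 222, 119, 69)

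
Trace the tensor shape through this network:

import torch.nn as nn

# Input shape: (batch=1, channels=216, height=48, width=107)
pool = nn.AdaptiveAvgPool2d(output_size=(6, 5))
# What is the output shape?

Input shape: (1, 216, 48, 107)
Output shape: (1, 216, 6, 5)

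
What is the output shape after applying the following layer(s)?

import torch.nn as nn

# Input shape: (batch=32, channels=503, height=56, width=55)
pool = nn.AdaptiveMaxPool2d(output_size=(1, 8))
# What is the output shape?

Input shape: (32, 503, 56, 55)
Output shape: (32, 503, 1, 8)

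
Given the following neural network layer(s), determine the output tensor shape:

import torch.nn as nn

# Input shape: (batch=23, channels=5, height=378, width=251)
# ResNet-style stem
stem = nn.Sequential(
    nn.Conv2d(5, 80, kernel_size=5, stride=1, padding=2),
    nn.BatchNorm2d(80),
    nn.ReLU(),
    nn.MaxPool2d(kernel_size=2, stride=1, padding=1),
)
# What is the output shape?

Input shape: (23, 5, 378, 251)
  -> after Conv2d 5x5 stride=1: (23, 80, 378, 251)
Output shape: (23, 80, 379, 252)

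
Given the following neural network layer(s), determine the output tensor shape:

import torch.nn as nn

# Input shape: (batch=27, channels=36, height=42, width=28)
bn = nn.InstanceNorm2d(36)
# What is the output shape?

Input shape: (27, 36, 42, 28)
Output shape: (27, 36, 42, 28)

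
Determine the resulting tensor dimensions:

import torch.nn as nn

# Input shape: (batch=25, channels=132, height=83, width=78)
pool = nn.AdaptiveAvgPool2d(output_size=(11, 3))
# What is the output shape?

Input shape: (25, 132, 83, 78)
Output shape: (25, 132, 11, 3)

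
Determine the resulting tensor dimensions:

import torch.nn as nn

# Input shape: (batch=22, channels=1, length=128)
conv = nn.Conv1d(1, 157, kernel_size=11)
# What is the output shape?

Input shape: (22, 1, 128)
Output shape: (22, 157, 118)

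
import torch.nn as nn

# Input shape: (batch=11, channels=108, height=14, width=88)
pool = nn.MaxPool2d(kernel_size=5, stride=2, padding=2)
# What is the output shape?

Input shape: (11, 108, 14, 88)
Output shape: (11, 108, 7, 44)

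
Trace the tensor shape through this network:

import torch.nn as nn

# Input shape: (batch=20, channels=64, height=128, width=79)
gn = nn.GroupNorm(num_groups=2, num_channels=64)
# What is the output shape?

Input shape: (20, 64, 128, 79)
Output shape: (20, 64, 128, 79)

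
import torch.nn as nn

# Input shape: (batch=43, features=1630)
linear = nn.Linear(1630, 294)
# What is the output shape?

Input shape: (43, 1630)
Output shape: (43, 294)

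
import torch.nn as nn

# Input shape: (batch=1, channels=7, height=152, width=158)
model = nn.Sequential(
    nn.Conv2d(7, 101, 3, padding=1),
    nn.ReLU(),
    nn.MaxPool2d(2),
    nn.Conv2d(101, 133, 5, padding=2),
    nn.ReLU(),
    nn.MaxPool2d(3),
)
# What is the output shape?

Input shape: (1, 7, 152, 158)
  -> after first Conv2d: (1, 101, 152, 158)
  -> after first MaxPool2d: (1, 101, 76, 79)
  -> after second Conv2d: (1, 133, 76, 79)
Output shape: (1, 133, 25, 26)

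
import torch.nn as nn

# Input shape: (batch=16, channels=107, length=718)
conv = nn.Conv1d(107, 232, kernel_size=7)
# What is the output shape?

Input shape: (16, 107, 718)
Output shape: (16, 232, 712)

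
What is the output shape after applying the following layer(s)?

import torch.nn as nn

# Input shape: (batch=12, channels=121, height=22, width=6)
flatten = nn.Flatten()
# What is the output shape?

Input shape: (12, 121, 22, 6)
Output shape: (12, 15972)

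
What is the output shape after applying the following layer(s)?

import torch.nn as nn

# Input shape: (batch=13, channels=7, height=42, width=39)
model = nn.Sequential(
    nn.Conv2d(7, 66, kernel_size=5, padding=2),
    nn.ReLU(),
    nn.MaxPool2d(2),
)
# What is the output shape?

Input shape: (13, 7, 42, 39)
  -> after Conv2d: (13, 66, 42, 39)
  -> after ReLU: (13, 66, 42, 39)
Output shape: (13, 66, 21, 19)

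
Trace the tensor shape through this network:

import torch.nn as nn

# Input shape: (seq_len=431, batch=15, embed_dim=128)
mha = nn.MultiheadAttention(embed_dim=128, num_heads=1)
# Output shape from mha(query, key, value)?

Input shape: (431, 15, 128)
Output shape: (431, 15, 128)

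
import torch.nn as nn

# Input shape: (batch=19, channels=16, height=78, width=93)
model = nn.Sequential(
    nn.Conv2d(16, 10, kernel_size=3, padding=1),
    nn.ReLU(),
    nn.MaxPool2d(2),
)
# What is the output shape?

Input shape: (19, 16, 78, 93)
  -> after Conv2d: (19, 10, 78, 93)
  -> after ReLU: (19, 10, 78, 93)
Output shape: (19, 10, 39, 46)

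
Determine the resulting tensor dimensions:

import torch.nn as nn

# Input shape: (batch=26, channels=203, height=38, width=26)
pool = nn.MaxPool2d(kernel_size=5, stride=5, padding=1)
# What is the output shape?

Input shape: (26, 203, 38, 26)
Output shape: (26, 203, 8, 5)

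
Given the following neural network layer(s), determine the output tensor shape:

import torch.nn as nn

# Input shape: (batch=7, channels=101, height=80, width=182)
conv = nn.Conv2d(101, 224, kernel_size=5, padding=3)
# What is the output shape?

Input shape: (7, 101, 80, 182)
Output shape: (7, 224, 82, 184)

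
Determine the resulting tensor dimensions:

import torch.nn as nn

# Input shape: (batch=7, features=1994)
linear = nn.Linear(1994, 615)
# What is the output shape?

Input shape: (7, 1994)
Output shape: (7, 615)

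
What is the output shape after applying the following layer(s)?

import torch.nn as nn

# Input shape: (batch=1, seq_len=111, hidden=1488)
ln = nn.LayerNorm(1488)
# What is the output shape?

Input shape: (1, 111, 1488)
Output shape: (1, 111, 1488)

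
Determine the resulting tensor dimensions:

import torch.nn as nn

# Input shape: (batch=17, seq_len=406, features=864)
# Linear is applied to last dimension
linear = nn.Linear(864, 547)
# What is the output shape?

Input shape: (17, 406, 864)
Output shape: (17, 406, 547)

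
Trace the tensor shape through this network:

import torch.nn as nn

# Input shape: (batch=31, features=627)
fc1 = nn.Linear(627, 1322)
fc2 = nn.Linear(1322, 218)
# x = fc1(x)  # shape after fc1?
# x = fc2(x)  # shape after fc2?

Input shape: (31, 627)
  -> after fc1: (31, 1322)
Output shape: (31, 218)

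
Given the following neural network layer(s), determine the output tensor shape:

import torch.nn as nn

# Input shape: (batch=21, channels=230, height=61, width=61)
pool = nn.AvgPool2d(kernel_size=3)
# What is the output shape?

Input shape: (21, 230, 61, 61)
Output shape: (21, 230, 20, 20)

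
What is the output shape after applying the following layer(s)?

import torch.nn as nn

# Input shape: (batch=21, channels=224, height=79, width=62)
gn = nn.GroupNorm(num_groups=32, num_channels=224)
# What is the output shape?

Input shape: (21, 224, 79, 62)
Output shape: (21, 224, 79, 62)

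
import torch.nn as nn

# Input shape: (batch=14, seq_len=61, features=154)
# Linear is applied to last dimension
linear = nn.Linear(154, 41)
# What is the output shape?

Input shape: (14, 61, 154)
Output shape: (14, 61, 41)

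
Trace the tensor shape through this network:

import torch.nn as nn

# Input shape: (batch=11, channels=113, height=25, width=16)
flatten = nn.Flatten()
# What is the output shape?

Input shape: (11, 113, 25, 16)
Output shape: (11, 45200)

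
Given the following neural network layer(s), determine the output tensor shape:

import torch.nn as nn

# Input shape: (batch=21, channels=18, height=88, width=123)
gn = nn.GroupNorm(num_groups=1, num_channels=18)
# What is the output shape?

Input shape: (21, 18, 88, 123)
Output shape: (21, 18, 88, 123)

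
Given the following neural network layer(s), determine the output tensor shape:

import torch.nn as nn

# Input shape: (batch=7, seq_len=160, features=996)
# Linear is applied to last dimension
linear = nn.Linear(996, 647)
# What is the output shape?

Input shape: (7, 160, 996)
Output shape: (7, 160, 647)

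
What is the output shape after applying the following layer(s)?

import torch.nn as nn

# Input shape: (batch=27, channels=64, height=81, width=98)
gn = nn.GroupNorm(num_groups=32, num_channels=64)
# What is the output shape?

Input shape: (27, 64, 81, 98)
Output shape: (27, 64, 81, 98)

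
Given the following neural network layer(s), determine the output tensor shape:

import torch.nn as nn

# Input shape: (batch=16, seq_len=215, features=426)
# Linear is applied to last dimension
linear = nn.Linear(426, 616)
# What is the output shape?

Input shape: (16, 215, 426)
Output shape: (16, 215, 616)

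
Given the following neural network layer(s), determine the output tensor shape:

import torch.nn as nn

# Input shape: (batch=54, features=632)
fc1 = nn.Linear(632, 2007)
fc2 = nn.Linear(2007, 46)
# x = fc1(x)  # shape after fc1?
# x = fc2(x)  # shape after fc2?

Input shape: (54, 632)
  -> after fc1: (54, 2007)
Output shape: (54, 46)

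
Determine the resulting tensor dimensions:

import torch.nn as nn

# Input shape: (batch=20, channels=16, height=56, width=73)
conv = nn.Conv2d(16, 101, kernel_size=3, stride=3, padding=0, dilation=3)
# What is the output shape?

Input shape: (20, 16, 56, 73)
Output shape: (20, 101, 17, 23)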